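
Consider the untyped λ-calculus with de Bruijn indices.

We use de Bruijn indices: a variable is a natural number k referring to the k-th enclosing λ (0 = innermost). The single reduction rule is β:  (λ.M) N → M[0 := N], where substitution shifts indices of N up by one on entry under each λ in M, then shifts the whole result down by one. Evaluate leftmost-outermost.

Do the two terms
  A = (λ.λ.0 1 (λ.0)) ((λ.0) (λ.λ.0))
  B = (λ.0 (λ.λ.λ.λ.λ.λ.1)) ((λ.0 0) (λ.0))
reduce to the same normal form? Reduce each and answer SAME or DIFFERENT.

Answer: DIFFERENT — A ⇓ λ.0 (λ.λ.0) (λ.0), B ⇓ λ.λ.λ.λ.λ.λ.1

Working:
Term A:
  start: (λ.λ.0 1 (λ.0)) ((λ.0) (λ.λ.0))
  [1] λ.0 ((λ.0) (λ.λ.0)) (λ.0)
  [2] λ.0 (λ.λ.0) (λ.0)

Term B:
  start: (λ.0 (λ.λ.λ.λ.λ.λ.1)) ((λ.0 0) (λ.0))
  [1] (λ.0 0) (λ.0) (λ.λ.λ.λ.λ.λ.1)
  [2] (λ.0) (λ.0) (λ.λ.λ.λ.λ.λ.1)
  [3] (λ.0) (λ.λ.λ.λ.λ.λ.1)
  [4] λ.λ.λ.λ.λ.λ.1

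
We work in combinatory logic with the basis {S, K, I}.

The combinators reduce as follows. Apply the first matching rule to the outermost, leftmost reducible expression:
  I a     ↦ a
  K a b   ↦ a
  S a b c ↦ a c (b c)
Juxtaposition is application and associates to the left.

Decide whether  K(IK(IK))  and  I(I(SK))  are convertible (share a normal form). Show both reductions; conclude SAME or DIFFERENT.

Answer: DIFFERENT — A ⇓ K(KK), B ⇓ SK

Derivation:
Term A:
  start: K(IK(IK))
  →1  K(K(IK))
  →2  K(KK)

Term B:
  start: I(I(SK))
  →1  I(SK)
  →2  SK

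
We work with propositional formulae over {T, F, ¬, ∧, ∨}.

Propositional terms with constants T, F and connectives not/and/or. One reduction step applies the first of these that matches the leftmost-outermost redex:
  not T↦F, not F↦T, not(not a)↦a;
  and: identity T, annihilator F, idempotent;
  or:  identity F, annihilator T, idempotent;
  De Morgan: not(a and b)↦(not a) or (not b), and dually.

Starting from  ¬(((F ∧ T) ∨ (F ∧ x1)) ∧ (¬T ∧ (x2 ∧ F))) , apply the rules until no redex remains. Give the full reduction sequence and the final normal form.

Answer: normal form = T  (in 10 steps)

Reduction:
  start: ¬(((F ∧ T) ∨ (F ∧ x1)) ∧ (¬T ∧ (x2 ∧ F)))
  →1  ¬((F ∧ T) ∨ (F ∧ x1)) ∨ ¬(¬T ∧ (x2 ∧ F))
  →2  (¬(F ∧ T) ∧ ¬(F ∧ x1)) ∨ ¬(¬T ∧ (x2 ∧ F))
  →3  ((¬F ∨ ¬T) ∧ ¬(F ∧ x1)) ∨ ¬(¬T ∧ (x2 ∧ F))
  →4  ((T ∨ ¬T) ∧ ¬(F ∧ x1)) ∨ ¬(¬T ∧ (x2 ∧ F))
  →5  (T ∧ ¬(F ∧ x1)) ∨ ¬(¬T ∧ (x2 ∧ F))
  →6  ¬(F ∧ x1) ∨ ¬(¬T ∧ (x2 ∧ F))
  →7  (¬F ∨ ¬x1) ∨ ¬(¬T ∧ (x2 ∧ F))
  →8  (T ∨ ¬x1) ∨ ¬(¬T ∧ (x2 ∧ F))
  →9  T ∨ ¬(¬T ∧ (x2 ∧ F))
  →10  T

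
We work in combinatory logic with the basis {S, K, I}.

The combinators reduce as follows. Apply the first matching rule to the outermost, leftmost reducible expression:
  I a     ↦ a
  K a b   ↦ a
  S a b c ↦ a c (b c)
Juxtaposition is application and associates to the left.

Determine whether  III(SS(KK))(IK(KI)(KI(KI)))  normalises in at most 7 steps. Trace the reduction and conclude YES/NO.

  start: III(SS(KK))(IK(KI)(KI(KI)))
  step 1: II(SS(KK))(IK(KI)(KI(KI)))
  step 2: I(SS(KK))(IK(KI)(KI(KI)))
  step 3: SS(KK)(IK(KI)(KI(KI)))
  step 4: S(IK(KI)(KI(KI)))(KK(IK(KI)(KI(KI))))
  step 5: S(K(KI)(KI(KI)))(KK(IK(KI)(KI(KI))))
  step 6: S(KI)(KK(IK(KI)(KI(KI))))
  step 7: S(KI)K

Answer: YES — reaches normal form S(KI)K in 7 ≤ 7 steps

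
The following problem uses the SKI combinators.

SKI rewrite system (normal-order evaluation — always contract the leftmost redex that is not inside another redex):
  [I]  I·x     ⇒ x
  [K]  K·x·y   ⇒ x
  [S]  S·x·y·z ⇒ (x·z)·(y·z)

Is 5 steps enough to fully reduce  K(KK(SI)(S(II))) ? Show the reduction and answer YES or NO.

Answer: YES — reaches normal form K(K(SI)) in 2 ≤ 5 steps

Reduction:
  start: K(KK(SI)(S(II)))
  →1  K(K(S(II)))
  →2  K(K(SI))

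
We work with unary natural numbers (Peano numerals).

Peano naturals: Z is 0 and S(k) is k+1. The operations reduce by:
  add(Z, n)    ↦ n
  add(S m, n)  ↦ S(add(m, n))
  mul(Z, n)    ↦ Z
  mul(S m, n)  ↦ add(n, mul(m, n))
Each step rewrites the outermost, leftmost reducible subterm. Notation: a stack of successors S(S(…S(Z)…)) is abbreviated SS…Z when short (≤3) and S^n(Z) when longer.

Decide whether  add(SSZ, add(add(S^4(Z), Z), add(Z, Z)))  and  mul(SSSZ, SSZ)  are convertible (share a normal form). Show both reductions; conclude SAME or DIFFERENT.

Term A:
  start: add(SSZ, add(add(S^4(Z), Z), add(Z, Z)))
  [1] S(add(SZ, add(add(S^4(Z), Z), add(Z, Z))))
  [2] S(S(add(Z, add(add(S^4(Z), Z), add(Z, Z)))))
  [3] S(S(add(add(S^4(Z), Z), add(Z, Z))))
  [4] S(S(add(S(add(SSSZ, Z)), add(Z, Z))))
  [5] S(S(S(add(add(SSSZ, Z), add(Z, Z)))))
  [6] S(S(S(add(S(add(SSZ, Z)), add(Z, Z)))))
  [7] S(S(S(S(add(add(SSZ, Z), add(Z, Z))))))
  [8] S(S(S(S(add(S(add(SZ, Z)), add(Z, Z))))))
  [9] S(S(S(S(S(add(add(SZ, Z), add(Z, Z)))))))
  [10] S(S(S(S(S(add(S(add(Z, Z)), add(Z, Z)))))))
  [11] S(S(S(S(S(S(add(add(Z, Z), add(Z, Z))))))))
  [12] S(S(S(S(S(S(add(Z, add(Z, Z))))))))
  [13] S(S(S(S(S(S(add(Z, Z)))))))
  [14] S^6(Z)

Term B:
  start: mul(SSSZ, SSZ)
  [1] add(SSZ, mul(SSZ, SSZ))
  [2] S(add(SZ, mul(SSZ, SSZ)))
  [3] S(S(add(Z, mul(SSZ, SSZ))))
  [4] S(S(mul(SSZ, SSZ)))
  [5] S(S(add(SSZ, mul(SZ, SSZ))))
  [6] S(S(S(add(SZ, mul(SZ, SSZ)))))
  [7] S(S(S(S(add(Z, mul(SZ, SSZ))))))
  [8] S(S(S(S(mul(SZ, SSZ)))))
  [9] S(S(S(S(add(SSZ, mul(Z, SSZ))))))
  [10] S(S(S(S(S(add(SZ, mul(Z, SSZ)))))))
  [11] S(S(S(S(S(S(add(Z, mul(Z, SSZ))))))))
  [12] S(S(S(S(S(S(mul(Z, SSZ)))))))
  [13] S^6(Z)

Answer: SAME — A ⇓ S^6(Z), B ⇓ S^6(Z)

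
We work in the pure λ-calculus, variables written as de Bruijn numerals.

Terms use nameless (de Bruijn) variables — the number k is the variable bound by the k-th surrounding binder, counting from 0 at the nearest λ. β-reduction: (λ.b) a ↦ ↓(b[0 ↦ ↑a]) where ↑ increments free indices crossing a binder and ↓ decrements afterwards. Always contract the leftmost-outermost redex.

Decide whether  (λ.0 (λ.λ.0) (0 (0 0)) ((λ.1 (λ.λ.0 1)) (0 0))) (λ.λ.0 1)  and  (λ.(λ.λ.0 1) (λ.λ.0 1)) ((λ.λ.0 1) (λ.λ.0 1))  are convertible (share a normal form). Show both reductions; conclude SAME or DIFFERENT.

Term A:
  start: (λ.0 (λ.λ.0) (0 (0 0)) ((λ.1 (λ.λ.0 1)) (0 0))) (λ.λ.0 1)
  [1] (λ.λ.0 1) (λ.λ.0) ((λ.λ.0 1) ((λ.λ.0 1) (λ.λ.0 1))) ((λ.(λ.λ.0 1) (λ.λ.0 1)) ((λ.λ.0 1) (λ.λ.0 1)))
  [2] (λ.0 (λ.λ.0)) ((λ.λ.0 1) ((λ.λ.0 1) (λ.λ.0 1))) ((λ.(λ.λ.0 1) (λ.λ.0 1)) ((λ.λ.0 1) (λ.λ.0 1)))
  [3] (λ.λ.0 1) ((λ.λ.0 1) (λ.λ.0 1)) (λ.λ.0) ((λ.(λ.λ.0 1) (λ.λ.0 1)) ((λ.λ.0 1) (λ.λ.0 1)))
  [4] (λ.0 ((λ.λ.0 1) (λ.λ.0 1))) (λ.λ.0) ((λ.(λ.λ.0 1) (λ.λ.0 1)) ((λ.λ.0 1) (λ.λ.0 1)))
  [5] (λ.λ.0) ((λ.λ.0 1) (λ.λ.0 1)) ((λ.(λ.λ.0 1) (λ.λ.0 1)) ((λ.λ.0 1) (λ.λ.0 1)))
  [6] (λ.0) ((λ.(λ.λ.0 1) (λ.λ.0 1)) ((λ.λ.0 1) (λ.λ.0 1)))
  [7] (λ.(λ.λ.0 1) (λ.λ.0 1)) ((λ.λ.0 1) (λ.λ.0 1))
  [8] (λ.λ.0 1) (λ.λ.0 1)
  [9] λ.0 (λ.λ.0 1)

Term B:
  start: (λ.(λ.λ.0 1) (λ.λ.0 1)) ((λ.λ.0 1) (λ.λ.0 1))
  [1] (λ.λ.0 1) (λ.λ.0 1)
  [2] λ.0 (λ.λ.0 1)

Answer: SAME — A ⇓ λ.0 (λ.λ.0 1), B ⇓ λ.0 (λ.λ.0 1)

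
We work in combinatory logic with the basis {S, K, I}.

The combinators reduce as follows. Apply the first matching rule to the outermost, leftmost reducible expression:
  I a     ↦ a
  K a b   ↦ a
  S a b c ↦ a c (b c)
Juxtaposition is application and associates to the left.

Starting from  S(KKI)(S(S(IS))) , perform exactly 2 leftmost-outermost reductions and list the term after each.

Answer: after 2 steps: SK(S(SS))

Reduction:
  start: S(KKI)(S(S(IS)))
  step 1: SK(S(S(IS)))
  step 2: SK(S(SS))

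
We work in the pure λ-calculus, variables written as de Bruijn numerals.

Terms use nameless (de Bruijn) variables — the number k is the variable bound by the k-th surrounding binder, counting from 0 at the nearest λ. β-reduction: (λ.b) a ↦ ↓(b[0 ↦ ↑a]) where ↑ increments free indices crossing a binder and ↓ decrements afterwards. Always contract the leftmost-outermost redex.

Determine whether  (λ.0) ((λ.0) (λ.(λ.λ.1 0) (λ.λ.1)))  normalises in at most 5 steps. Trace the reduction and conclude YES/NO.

  start: (λ.0) ((λ.0) (λ.(λ.λ.1 0) (λ.λ.1)))
  →1  (λ.0) (λ.(λ.λ.1 0) (λ.λ.1))
  →2  λ.(λ.λ.1 0) (λ.λ.1)
  →3  λ.λ.(λ.λ.1) 0
  →4  λ.λ.λ.1

Answer: YES — reaches normal form λ.λ.λ.1 in 4 ≤ 5 steps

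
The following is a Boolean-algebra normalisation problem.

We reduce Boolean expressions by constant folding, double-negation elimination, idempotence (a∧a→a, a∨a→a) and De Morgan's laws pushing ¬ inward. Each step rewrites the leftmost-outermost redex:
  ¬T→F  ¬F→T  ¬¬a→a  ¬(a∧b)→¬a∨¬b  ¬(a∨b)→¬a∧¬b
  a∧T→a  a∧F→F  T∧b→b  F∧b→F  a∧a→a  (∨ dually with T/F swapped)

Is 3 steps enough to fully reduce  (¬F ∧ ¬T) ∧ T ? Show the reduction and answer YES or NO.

Answer: NO — after 3 steps the term is ¬T, not yet normal

Derivation:
  start: (¬F ∧ ¬T) ∧ T
  step 1: ¬F ∧ ¬T
  step 2: T ∧ ¬T
  step 3: ¬T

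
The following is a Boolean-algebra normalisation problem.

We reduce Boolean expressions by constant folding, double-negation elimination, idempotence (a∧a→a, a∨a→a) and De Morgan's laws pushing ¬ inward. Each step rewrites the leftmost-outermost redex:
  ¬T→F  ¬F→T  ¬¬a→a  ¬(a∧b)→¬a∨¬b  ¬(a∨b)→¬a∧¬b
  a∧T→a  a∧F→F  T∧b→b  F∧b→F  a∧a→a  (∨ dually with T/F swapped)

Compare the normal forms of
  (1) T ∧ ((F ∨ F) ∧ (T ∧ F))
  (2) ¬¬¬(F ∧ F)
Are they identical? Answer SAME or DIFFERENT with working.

Term A:
  start: T ∧ ((F ∨ F) ∧ (T ∧ F))
  [1] (F ∨ F) ∧ (T ∧ F)
  [2] F ∧ (T ∧ F)
  [3] F

Term B:
  start: ¬¬¬(F ∧ F)
  [1] ¬(F ∧ F)
  [2] ¬F ∨ ¬F
  [3] ¬F
  [4] T

Answer: DIFFERENT — A ⇓ F, B ⇓ T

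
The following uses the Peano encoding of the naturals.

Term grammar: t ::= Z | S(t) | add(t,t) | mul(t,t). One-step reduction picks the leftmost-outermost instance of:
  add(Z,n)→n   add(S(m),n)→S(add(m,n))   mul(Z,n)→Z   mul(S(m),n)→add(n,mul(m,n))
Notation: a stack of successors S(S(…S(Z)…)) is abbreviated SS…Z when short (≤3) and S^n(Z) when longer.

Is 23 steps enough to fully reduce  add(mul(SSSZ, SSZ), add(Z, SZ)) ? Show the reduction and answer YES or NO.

Answer: YES — reaches normal form S^7(Z) in 21 ≤ 23 steps

Derivation:
  start: add(mul(SSSZ, SSZ), add(Z, SZ))
  →1  add(add(SSZ, mul(SSZ, SSZ)), add(Z, SZ))
  →2  add(S(add(SZ, mul(SSZ, SSZ))), add(Z, SZ))
  →3  S(add(add(SZ, mul(SSZ, SSZ)), add(Z, SZ)))
  →4  S(add(S(add(Z, mul(SSZ, SSZ))), add(Z, SZ)))
  →5  S(S(add(add(Z, mul(SSZ, SSZ)), add(Z, SZ))))
  →6  S(S(add(mul(SSZ, SSZ), add(Z, SZ))))
  →7  S(S(add(add(SSZ, mul(SZ, SSZ)), add(Z, SZ))))
  →8  S(S(add(S(add(SZ, mul(SZ, SSZ))), add(Z, SZ))))
  →9  S(S(S(add(add(SZ, mul(SZ, SSZ)), add(Z, SZ)))))
  →10  S(S(S(add(S(add(Z, mul(SZ, SSZ))), add(Z, SZ)))))
  →11  S(S(S(S(add(add(Z, mul(SZ, SSZ)), add(Z, SZ))))))
  →12  S(S(S(S(add(mul(SZ, SSZ), add(Z, SZ))))))
  →13  S(S(S(S(add(add(SSZ, mul(Z, SSZ)), add(Z, SZ))))))
  →14  S(S(S(S(add(S(add(SZ, mul(Z, SSZ))), add(Z, SZ))))))
  →15  S(S(S(S(S(add(add(SZ, mul(Z, SSZ)), add(Z, SZ)))))))
  →16  S(S(S(S(S(add(S(add(Z, mul(Z, SSZ))), add(Z, SZ)))))))
  →17  S(S(S(S(S(S(add(add(Z, mul(Z, SSZ)), add(Z, SZ))))))))
  →18  S(S(S(S(S(S(add(mul(Z, SSZ), add(Z, SZ))))))))
  →19  S(S(S(S(S(S(add(Z, add(Z, SZ))))))))
  →20  S(S(S(S(S(S(add(Z, SZ)))))))
  →21  S^7(Z)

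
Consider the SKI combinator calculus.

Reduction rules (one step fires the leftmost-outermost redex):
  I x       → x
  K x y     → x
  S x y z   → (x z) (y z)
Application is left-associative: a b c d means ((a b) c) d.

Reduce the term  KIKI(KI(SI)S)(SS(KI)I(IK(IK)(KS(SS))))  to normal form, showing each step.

Answer: normal form = S(KK)  (in 16 steps)

Working:
  start: KIKI(KI(SI)S)(SS(KI)I(IK(IK)(KS(SS))))
  step 1: II(KI(SI)S)(SS(KI)I(IK(IK)(KS(SS))))
  step 2: I(KI(SI)S)(SS(KI)I(IK(IK)(KS(SS))))
  step 3: KI(SI)S(SS(KI)I(IK(IK)(KS(SS))))
  step 4: IS(SS(KI)I(IK(IK)(KS(SS))))
  step 5: S(SS(KI)I(IK(IK)(KS(SS))))
  step 6: S(SI(KII)(IK(IK)(KS(SS))))
  step 7: S(I(IK(IK)(KS(SS)))(KII(IK(IK)(KS(SS)))))
  step 8: S(IK(IK)(KS(SS))(KII(IK(IK)(KS(SS)))))
  step 9: S(K(IK)(KS(SS))(KII(IK(IK)(KS(SS)))))
  step 10: S(IK(KII(IK(IK)(KS(SS)))))
  step 11: S(K(KII(IK(IK)(KS(SS)))))
  step 12: S(K(I(IK(IK)(KS(SS)))))
  step 13: S(K(IK(IK)(KS(SS))))
  step 14: S(K(K(IK)(KS(SS))))
  step 15: S(K(IK))
  step 16: S(KK)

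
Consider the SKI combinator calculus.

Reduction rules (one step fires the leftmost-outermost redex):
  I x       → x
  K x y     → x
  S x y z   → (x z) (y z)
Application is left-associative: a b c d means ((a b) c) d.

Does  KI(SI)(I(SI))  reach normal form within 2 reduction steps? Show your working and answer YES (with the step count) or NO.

Answer: NO — after 2 steps the term is I(SI), not yet normal

Derivation:
  start: KI(SI)(I(SI))
  [1] I(I(SI))
  [2] I(SI)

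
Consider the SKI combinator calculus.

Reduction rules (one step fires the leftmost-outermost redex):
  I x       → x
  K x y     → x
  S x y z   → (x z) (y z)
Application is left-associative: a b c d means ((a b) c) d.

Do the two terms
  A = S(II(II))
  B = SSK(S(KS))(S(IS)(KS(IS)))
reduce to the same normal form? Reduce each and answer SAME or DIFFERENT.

Answer: DIFFERENT — A ⇓ SI, B ⇓ S(S(S(KS))(S(S(KS))))

Working:
Term A:
  start: S(II(II))
  →1  S(I(II))
  →2  S(II)
  →3  SI

Term B:
  start: SSK(S(KS))(S(IS)(KS(IS)))
  →1  S(S(KS))(K(S(KS)))(S(IS)(KS(IS)))
  →2  S(KS)(S(IS)(KS(IS)))(K(S(KS))(S(IS)(KS(IS))))
  →3  KS(K(S(KS))(S(IS)(KS(IS))))(S(IS)(KS(IS))(K(S(KS))(S(IS)(KS(IS)))))
  →4  S(S(IS)(KS(IS))(K(S(KS))(S(IS)(KS(IS)))))
  →5  S(IS(K(S(KS))(S(IS)(KS(IS))))(KS(IS)(K(S(KS))(S(IS)(KS(IS))))))
  →6  S(S(K(S(KS))(S(IS)(KS(IS))))(KS(IS)(K(S(KS))(S(IS)(KS(IS))))))
  →7  S(S(S(KS))(KS(IS)(K(S(KS))(S(IS)(KS(IS))))))
  →8  S(S(S(KS))(S(K(S(KS))(S(IS)(KS(IS))))))
  →9  S(S(S(KS))(S(S(KS))))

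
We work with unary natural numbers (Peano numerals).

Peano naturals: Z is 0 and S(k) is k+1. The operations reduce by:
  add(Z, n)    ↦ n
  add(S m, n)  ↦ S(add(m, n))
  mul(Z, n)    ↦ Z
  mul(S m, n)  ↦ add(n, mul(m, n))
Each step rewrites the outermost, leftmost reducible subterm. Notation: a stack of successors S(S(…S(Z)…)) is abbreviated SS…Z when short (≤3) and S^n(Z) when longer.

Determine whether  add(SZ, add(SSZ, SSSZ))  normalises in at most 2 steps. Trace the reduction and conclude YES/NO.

  start: add(SZ, add(SSZ, SSSZ))
  →1  S(add(Z, add(SSZ, SSSZ)))
  →2  S(add(SSZ, SSSZ))

Answer: NO — after 2 steps the term is S(add(SSZ, SSSZ)), not yet normal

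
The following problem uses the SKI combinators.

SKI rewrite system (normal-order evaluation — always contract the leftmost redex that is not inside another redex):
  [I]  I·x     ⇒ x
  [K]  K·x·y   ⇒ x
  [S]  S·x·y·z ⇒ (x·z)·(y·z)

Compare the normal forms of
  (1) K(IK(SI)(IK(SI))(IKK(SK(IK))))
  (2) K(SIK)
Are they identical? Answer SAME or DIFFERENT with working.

Term A:
  start: K(IK(SI)(IK(SI))(IKK(SK(IK))))
  step 1: K(K(SI)(IK(SI))(IKK(SK(IK))))
  step 2: K(SI(IKK(SK(IK))))
  step 3: K(SI(KK(SK(IK))))
  step 4: K(SIK)

Term B:
  start: K(SIK)

Answer: SAME — A ⇓ K(SIK), B ⇓ K(SIK)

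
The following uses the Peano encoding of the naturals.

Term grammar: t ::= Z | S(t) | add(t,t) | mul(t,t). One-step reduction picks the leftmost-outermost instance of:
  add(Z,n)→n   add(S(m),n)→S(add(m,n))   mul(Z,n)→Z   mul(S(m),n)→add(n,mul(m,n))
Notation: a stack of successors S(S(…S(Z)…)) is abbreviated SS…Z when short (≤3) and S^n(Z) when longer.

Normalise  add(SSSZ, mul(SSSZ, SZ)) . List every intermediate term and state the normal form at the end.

  start: add(SSSZ, mul(SSSZ, SZ))
  →1  S(add(SSZ, mul(SSSZ, SZ)))
  →2  S(S(add(SZ, mul(SSSZ, SZ))))
  →3  S(S(S(add(Z, mul(SSSZ, SZ)))))
  →4  S(S(S(mul(SSSZ, SZ))))
  →5  S(S(S(add(SZ, mul(SSZ, SZ)))))
  →6  S(S(S(S(add(Z, mul(SSZ, SZ))))))
  →7  S(S(S(S(mul(SSZ, SZ)))))
  →8  S(S(S(S(add(SZ, mul(SZ, SZ))))))
  →9  S(S(S(S(S(add(Z, mul(SZ, SZ)))))))
  →10  S(S(S(S(S(mul(SZ, SZ))))))
  →11  S(S(S(S(S(add(SZ, mul(Z, SZ)))))))
  →12  S(S(S(S(S(S(add(Z, mul(Z, SZ))))))))
  →13  S(S(S(S(S(S(mul(Z, SZ)))))))
  →14  S^6(Z)

Answer: normal form = S^6(Z)  (in 14 steps)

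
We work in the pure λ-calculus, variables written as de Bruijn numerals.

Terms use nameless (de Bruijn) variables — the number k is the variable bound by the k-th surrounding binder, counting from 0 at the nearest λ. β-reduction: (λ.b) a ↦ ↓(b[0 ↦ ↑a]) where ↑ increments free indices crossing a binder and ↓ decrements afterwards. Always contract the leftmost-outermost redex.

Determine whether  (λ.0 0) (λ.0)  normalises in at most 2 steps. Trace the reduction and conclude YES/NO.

Answer: YES — reaches normal form λ.0 in 2 ≤ 2 steps

Working:
  start: (λ.0 0) (λ.0)
  →1  (λ.0) (λ.0)
  →2  λ.0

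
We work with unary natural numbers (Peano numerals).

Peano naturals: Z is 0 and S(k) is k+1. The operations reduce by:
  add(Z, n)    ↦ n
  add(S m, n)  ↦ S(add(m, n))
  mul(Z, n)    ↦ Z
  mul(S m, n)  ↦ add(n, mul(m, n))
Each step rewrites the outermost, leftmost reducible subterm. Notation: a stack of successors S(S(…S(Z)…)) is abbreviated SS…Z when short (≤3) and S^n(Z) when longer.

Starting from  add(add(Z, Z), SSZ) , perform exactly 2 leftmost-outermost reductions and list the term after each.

Answer: after 2 steps: SSZ

Reduction:
  start: add(add(Z, Z), SSZ)
  step 1: add(Z, SSZ)
  step 2: SSZ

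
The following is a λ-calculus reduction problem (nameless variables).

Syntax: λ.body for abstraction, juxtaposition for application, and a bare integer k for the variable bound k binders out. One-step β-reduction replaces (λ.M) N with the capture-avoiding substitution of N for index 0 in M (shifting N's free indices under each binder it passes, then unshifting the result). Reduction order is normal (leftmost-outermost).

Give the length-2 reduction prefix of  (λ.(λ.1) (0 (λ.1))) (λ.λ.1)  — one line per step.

  start: (λ.(λ.1) (0 (λ.1))) (λ.λ.1)
  step 1: (λ.λ.λ.1) ((λ.λ.1) (λ.λ.λ.1))
  step 2: λ.λ.1

Answer: after 2 steps: λ.λ.1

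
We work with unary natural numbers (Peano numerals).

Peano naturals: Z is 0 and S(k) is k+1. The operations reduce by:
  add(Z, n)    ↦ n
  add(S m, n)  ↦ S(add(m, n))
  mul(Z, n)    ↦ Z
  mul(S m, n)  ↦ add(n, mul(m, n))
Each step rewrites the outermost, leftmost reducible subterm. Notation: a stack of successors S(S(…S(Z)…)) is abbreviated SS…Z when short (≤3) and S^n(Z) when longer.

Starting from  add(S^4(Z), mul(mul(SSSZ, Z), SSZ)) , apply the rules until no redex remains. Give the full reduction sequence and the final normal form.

  start: add(S^4(Z), mul(mul(SSSZ, Z), SSZ))
  step 1: S(add(SSSZ, mul(mul(SSSZ, Z), SSZ)))
  step 2: S(S(add(SSZ, mul(mul(SSSZ, Z), SSZ))))
  step 3: S(S(S(add(SZ, mul(mul(SSSZ, Z), SSZ)))))
  step 4: S(S(S(S(add(Z, mul(mul(SSSZ, Z), SSZ))))))
  step 5: S(S(S(S(mul(mul(SSSZ, Z), SSZ)))))
  step 6: S(S(S(S(mul(add(Z, mul(SSZ, Z)), SSZ)))))
  step 7: S(S(S(S(mul(mul(SSZ, Z), SSZ)))))
  step 8: S(S(S(S(mul(add(Z, mul(SZ, Z)), SSZ)))))
  step 9: S(S(S(S(mul(mul(SZ, Z), SSZ)))))
  step 10: S(S(S(S(mul(add(Z, mul(Z, Z)), SSZ)))))
  step 11: S(S(S(S(mul(mul(Z, Z), SSZ)))))
  step 12: S(S(S(S(mul(Z, SSZ)))))
  step 13: S^4(Z)

Answer: normal form = S^4(Z)  (in 13 steps)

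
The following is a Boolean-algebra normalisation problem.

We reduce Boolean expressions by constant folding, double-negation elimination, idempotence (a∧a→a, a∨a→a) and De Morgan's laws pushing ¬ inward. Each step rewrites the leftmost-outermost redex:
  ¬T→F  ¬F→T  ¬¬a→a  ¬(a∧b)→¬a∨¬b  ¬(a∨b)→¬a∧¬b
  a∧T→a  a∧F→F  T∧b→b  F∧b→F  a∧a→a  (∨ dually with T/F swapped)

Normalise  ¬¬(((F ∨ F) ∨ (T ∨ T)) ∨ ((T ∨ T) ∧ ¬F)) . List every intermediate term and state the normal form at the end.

  start: ¬¬(((F ∨ F) ∨ (T ∨ T)) ∨ ((T ∨ T) ∧ ¬F))
  [1] ((F ∨ F) ∨ (T ∨ T)) ∨ ((T ∨ T) ∧ ¬F)
  [2] (F ∨ (T ∨ T)) ∨ ((T ∨ T) ∧ ¬F)
  [3] (T ∨ T) ∨ ((T ∨ T) ∧ ¬F)
  [4] T ∨ ((T ∨ T) ∧ ¬F)
  [5] T

Answer: normal form = T  (in 5 steps)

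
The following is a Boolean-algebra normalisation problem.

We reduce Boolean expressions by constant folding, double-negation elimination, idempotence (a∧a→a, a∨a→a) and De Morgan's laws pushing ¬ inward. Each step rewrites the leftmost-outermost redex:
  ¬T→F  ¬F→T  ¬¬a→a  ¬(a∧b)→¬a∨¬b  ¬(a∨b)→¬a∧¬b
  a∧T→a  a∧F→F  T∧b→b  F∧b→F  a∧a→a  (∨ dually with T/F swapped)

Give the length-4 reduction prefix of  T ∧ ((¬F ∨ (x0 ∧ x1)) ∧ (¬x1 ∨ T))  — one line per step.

  start: T ∧ ((¬F ∨ (x0 ∧ x1)) ∧ (¬x1 ∨ T))
  →1  (¬F ∨ (x0 ∧ x1)) ∧ (¬x1 ∨ T)
  →2  (T ∨ (x0 ∧ x1)) ∧ (¬x1 ∨ T)
  →3  T ∧ (¬x1 ∨ T)
  →4  ¬x1 ∨ T

Answer: after 4 steps: ¬x1 ∨ T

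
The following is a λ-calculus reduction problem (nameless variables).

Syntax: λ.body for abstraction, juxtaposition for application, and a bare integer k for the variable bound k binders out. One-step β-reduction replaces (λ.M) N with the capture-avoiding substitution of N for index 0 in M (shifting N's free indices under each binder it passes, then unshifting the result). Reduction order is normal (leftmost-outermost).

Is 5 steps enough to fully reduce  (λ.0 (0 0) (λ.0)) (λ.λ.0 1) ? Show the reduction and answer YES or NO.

  start: (λ.0 (0 0) (λ.0)) (λ.λ.0 1)
  →1  (λ.λ.0 1) ((λ.λ.0 1) (λ.λ.0 1)) (λ.0)
  →2  (λ.0 ((λ.λ.0 1) (λ.λ.0 1))) (λ.0)
  →3  (λ.0) ((λ.λ.0 1) (λ.λ.0 1))
  →4  (λ.λ.0 1) (λ.λ.0 1)
  →5  λ.0 (λ.λ.0 1)

Answer: YES — reaches normal form λ.0 (λ.λ.0 1) in 5 ≤ 5 steps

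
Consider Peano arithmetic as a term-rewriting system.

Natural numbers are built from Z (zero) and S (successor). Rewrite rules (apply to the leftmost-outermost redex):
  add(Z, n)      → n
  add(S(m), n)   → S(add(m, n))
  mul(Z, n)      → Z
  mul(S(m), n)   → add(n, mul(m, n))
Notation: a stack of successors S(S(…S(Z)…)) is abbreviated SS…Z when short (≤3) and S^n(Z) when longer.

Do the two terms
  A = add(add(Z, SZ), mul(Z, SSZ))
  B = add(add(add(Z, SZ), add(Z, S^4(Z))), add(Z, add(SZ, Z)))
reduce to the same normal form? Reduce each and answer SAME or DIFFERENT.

Term A:
  start: add(add(Z, SZ), mul(Z, SSZ))
  →1  add(SZ, mul(Z, SSZ))
  →2  S(add(Z, mul(Z, SSZ)))
  →3  S(mul(Z, SSZ))
  →4  SZ

Term B:
  start: add(add(add(Z, SZ), add(Z, S^4(Z))), add(Z, add(SZ, Z)))
  →1  add(add(SZ, add(Z, S^4(Z))), add(Z, add(SZ, Z)))
  →2  add(S(add(Z, add(Z, S^4(Z)))), add(Z, add(SZ, Z)))
  →3  S(add(add(Z, add(Z, S^4(Z))), add(Z, add(SZ, Z))))
  →4  S(add(add(Z, S^4(Z)), add(Z, add(SZ, Z))))
  →5  S(add(S^4(Z), add(Z, add(SZ, Z))))
  →6  S(S(add(SSSZ, add(Z, add(SZ, Z)))))
  →7  S(S(S(add(SSZ, add(Z, add(SZ, Z))))))
  →8  S(S(S(S(add(SZ, add(Z, add(SZ, Z)))))))
  →9  S(S(S(S(S(add(Z, add(Z, add(SZ, Z))))))))
  →10  S(S(S(S(S(add(Z, add(SZ, Z)))))))
  →11  S(S(S(S(S(add(SZ, Z))))))
  →12  S(S(S(S(S(S(add(Z, Z)))))))
  →13  S^6(Z)

Answer: DIFFERENT — A ⇓ SZ, B ⇓ S^6(Z)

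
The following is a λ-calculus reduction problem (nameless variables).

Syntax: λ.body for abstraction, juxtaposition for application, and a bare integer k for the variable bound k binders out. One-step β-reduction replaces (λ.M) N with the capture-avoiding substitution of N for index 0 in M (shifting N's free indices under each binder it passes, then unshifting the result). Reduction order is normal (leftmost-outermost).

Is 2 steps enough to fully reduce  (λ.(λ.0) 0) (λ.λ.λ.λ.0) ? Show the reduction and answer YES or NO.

Answer: YES — reaches normal form λ.λ.λ.λ.0 in 2 ≤ 2 steps

Reduction:
  start: (λ.(λ.0) 0) (λ.λ.λ.λ.0)
  →1  (λ.0) (λ.λ.λ.λ.0)
  →2  λ.λ.λ.λ.0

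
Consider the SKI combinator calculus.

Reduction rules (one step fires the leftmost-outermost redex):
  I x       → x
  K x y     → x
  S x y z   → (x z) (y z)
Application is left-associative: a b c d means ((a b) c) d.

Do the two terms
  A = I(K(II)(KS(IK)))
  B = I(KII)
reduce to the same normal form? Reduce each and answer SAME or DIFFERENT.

Term A:
  start: I(K(II)(KS(IK)))
  [1] K(II)(KS(IK))
  [2] II
  [3] I

Term B:
  start: I(KII)
  [1] KII
  [2] I

Answer: SAME — A ⇓ I, B ⇓ I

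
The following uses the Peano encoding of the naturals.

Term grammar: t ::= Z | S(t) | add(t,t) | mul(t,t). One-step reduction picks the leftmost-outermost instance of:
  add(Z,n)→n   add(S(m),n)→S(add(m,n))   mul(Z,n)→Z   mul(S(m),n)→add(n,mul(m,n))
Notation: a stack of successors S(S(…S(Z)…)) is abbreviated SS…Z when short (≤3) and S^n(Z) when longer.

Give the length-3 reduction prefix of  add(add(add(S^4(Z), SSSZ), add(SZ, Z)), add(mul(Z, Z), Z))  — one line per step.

  start: add(add(add(S^4(Z), SSSZ), add(SZ, Z)), add(mul(Z, Z), Z))
  →1  add(add(S(add(SSSZ, SSSZ)), add(SZ, Z)), add(mul(Z, Z), Z))
  →2  add(S(add(add(SSSZ, SSSZ), add(SZ, Z))), add(mul(Z, Z), Z))
  →3  S(add(add(add(SSSZ, SSSZ), add(SZ, Z)), add(mul(Z, Z), Z)))

Answer: after 3 steps: S(add(add(add(SSSZ, SSSZ), add(SZ, Z)), add(mul(Z, Z), Z)))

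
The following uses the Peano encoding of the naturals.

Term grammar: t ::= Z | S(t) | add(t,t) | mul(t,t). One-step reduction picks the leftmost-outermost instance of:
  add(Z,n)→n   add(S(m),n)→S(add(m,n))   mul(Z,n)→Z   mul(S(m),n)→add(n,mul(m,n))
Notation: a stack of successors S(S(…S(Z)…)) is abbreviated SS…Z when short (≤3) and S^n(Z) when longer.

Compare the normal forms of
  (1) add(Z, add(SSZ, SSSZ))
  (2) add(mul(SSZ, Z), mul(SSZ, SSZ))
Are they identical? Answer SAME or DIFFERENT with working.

Term A:
  start: add(Z, add(SSZ, SSSZ))
  →1  add(SSZ, SSSZ)
  →2  S(add(SZ, SSSZ))
  →3  S(S(add(Z, SSSZ)))
  →4  S^5(Z)

Term B:
  start: add(mul(SSZ, Z), mul(SSZ, SSZ))
  →1  add(add(Z, mul(SZ, Z)), mul(SSZ, SSZ))
  →2  add(mul(SZ, Z), mul(SSZ, SSZ))
  →3  add(add(Z, mul(Z, Z)), mul(SSZ, SSZ))
  →4  add(mul(Z, Z), mul(SSZ, SSZ))
  →5  add(Z, mul(SSZ, SSZ))
  →6  mul(SSZ, SSZ)
  →7  add(SSZ, mul(SZ, SSZ))
  →8  S(add(SZ, mul(SZ, SSZ)))
  →9  S(S(add(Z, mul(SZ, SSZ))))
  →10  S(S(mul(SZ, SSZ)))
  →11  S(S(add(SSZ, mul(Z, SSZ))))
  →12  S(S(S(add(SZ, mul(Z, SSZ)))))
  →13  S(S(S(S(add(Z, mul(Z, SSZ))))))
  →14  S(S(S(S(mul(Z, SSZ)))))
  →15  S^4(Z)

Answer: DIFFERENT — A ⇓ S^5(Z), B ⇓ S^4(Z)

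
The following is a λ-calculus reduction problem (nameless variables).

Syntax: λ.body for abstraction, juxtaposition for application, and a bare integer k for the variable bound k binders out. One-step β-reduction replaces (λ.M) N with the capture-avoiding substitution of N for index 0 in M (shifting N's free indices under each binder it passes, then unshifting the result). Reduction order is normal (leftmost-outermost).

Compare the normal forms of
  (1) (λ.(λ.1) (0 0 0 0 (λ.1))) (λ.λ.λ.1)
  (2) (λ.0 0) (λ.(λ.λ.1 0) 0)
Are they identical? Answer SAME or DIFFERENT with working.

Answer: DIFFERENT — A ⇓ λ.λ.λ.1, B ⇓ λ.λ.1 0

Derivation:
Term A:
  start: (λ.(λ.1) (0 0 0 0 (λ.1))) (λ.λ.λ.1)
  →1  (λ.λ.λ.λ.1) ((λ.λ.λ.1) (λ.λ.λ.1) (λ.λ.λ.1) (λ.λ.λ.1) (λ.λ.λ.λ.1))
  →2  λ.λ.λ.1

Term B:
  start: (λ.0 0) (λ.(λ.λ.1 0) 0)
  →1  (λ.(λ.λ.1 0) 0) (λ.(λ.λ.1 0) 0)
  →2  (λ.λ.1 0) (λ.(λ.λ.1 0) 0)
  →3  λ.(λ.(λ.λ.1 0) 0) 0
  →4  λ.(λ.λ.1 0) 0
  →5  λ.λ.1 0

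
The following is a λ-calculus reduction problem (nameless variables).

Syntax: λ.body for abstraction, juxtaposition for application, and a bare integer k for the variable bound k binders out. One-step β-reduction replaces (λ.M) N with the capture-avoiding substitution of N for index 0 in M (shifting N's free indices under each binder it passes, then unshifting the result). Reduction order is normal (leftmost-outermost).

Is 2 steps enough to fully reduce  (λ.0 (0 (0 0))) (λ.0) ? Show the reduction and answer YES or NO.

Answer: NO — after 2 steps the term is (λ.0) ((λ.0) (λ.0)), not yet normal

Derivation:
  start: (λ.0 (0 (0 0))) (λ.0)
  [1] (λ.0) ((λ.0) ((λ.0) (λ.0)))
  [2] (λ.0) ((λ.0) (λ.0))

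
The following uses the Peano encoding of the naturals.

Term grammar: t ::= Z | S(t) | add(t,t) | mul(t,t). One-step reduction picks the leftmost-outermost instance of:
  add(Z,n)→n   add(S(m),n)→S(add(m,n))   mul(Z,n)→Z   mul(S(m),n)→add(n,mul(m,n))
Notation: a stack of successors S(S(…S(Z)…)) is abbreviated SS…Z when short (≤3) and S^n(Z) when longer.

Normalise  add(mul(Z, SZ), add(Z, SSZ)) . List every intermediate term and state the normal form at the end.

  start: add(mul(Z, SZ), add(Z, SSZ))
  →1  add(Z, add(Z, SSZ))
  →2  add(Z, SSZ)
  →3  SSZ

Answer: normal form = SSZ  (in 3 steps)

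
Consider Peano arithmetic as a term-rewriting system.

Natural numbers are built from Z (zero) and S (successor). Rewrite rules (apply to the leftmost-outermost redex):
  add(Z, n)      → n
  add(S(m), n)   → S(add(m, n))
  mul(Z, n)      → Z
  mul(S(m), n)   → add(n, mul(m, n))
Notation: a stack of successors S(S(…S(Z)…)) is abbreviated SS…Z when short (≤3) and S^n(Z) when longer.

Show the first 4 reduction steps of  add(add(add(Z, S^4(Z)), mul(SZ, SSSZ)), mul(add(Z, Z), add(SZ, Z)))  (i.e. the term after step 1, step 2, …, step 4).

  start: add(add(add(Z, S^4(Z)), mul(SZ, SSSZ)), mul(add(Z, Z), add(SZ, Z)))
  [1] add(add(S^4(Z), mul(SZ, SSSZ)), mul(add(Z, Z), add(SZ, Z)))
  [2] add(S(add(SSSZ, mul(SZ, SSSZ))), mul(add(Z, Z), add(SZ, Z)))
  [3] S(add(add(SSSZ, mul(SZ, SSSZ)), mul(add(Z, Z), add(SZ, Z))))
  [4] S(add(S(add(SSZ, mul(SZ, SSSZ))), mul(add(Z, Z), add(SZ, Z))))

Answer: after 4 steps: S(add(S(add(SSZ, mul(SZ, SSSZ))), mul(add(Z, Z), add(SZ, Z))))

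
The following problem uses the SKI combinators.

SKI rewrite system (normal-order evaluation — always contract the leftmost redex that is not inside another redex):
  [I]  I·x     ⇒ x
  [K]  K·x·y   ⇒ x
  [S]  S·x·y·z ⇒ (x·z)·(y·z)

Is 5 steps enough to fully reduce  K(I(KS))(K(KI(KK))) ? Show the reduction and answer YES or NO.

Answer: YES — reaches normal form KS in 2 ≤ 5 steps

Working:
  start: K(I(KS))(K(KI(KK)))
  step 1: I(KS)
  step 2: KS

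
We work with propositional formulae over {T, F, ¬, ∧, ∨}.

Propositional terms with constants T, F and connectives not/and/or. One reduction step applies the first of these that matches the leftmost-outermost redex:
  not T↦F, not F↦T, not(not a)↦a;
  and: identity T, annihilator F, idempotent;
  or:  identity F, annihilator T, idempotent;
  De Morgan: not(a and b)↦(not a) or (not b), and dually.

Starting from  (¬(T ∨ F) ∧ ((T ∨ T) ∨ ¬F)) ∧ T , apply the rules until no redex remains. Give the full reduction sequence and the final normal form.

  start: (¬(T ∨ F) ∧ ((T ∨ T) ∨ ¬F)) ∧ T
  →1  ¬(T ∨ F) ∧ ((T ∨ T) ∨ ¬F)
  →2  (¬T ∧ ¬F) ∧ ((T ∨ T) ∨ ¬F)
  →3  (F ∧ ¬F) ∧ ((T ∨ T) ∨ ¬F)
  →4  F ∧ ((T ∨ T) ∨ ¬F)
  →5  F

Answer: normal form = F  (in 5 steps)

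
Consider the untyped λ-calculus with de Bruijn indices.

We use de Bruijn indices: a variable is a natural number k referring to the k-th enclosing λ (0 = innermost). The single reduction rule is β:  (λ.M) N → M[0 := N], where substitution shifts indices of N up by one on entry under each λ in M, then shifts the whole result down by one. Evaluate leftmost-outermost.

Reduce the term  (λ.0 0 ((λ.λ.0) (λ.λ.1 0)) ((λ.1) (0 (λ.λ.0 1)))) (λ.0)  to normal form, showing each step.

  start: (λ.0 0 ((λ.λ.0) (λ.λ.1 0)) ((λ.1) (0 (λ.λ.0 1)))) (λ.0)
  →1  (λ.0) (λ.0) ((λ.λ.0) (λ.λ.1 0)) ((λ.λ.0) ((λ.0) (λ.λ.0 1)))
  →2  (λ.0) ((λ.λ.0) (λ.λ.1 0)) ((λ.λ.0) ((λ.0) (λ.λ.0 1)))
  →3  (λ.λ.0) (λ.λ.1 0) ((λ.λ.0) ((λ.0) (λ.λ.0 1)))
  →4  (λ.0) ((λ.λ.0) ((λ.0) (λ.λ.0 1)))
  →5  (λ.λ.0) ((λ.0) (λ.λ.0 1))
  →6  λ.0

Answer: normal form = λ.0  (in 6 steps)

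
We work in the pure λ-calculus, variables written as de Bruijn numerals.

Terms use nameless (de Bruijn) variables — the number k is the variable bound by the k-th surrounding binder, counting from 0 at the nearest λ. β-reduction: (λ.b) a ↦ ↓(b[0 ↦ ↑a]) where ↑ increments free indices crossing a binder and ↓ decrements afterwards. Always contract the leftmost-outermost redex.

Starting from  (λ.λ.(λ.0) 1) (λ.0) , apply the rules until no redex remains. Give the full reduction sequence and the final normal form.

Answer: normal form = λ.λ.0  (in 2 steps)

Working:
  start: (λ.λ.(λ.0) 1) (λ.0)
  step 1: λ.(λ.0) (λ.0)
  step 2: λ.λ.0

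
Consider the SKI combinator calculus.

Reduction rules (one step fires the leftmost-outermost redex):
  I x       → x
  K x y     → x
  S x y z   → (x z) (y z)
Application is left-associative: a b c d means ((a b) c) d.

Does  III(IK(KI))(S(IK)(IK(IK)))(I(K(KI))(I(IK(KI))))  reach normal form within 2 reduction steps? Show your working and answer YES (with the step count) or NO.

Answer: NO — after 2 steps the term is I(IK(KI))(S(IK)(IK(IK)))(I(K(KI))(I(IK(KI)))), not yet normal

Working:
  start: III(IK(KI))(S(IK)(IK(IK)))(I(K(KI))(I(IK(KI))))
  [1] II(IK(KI))(S(IK)(IK(IK)))(I(K(KI))(I(IK(KI))))
  [2] I(IK(KI))(S(IK)(IK(IK)))(I(K(KI))(I(IK(KI))))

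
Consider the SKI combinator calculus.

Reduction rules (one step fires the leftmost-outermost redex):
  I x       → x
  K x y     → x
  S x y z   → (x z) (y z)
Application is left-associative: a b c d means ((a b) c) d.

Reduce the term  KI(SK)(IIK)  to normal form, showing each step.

  start: KI(SK)(IIK)
  step 1: I(IIK)
  step 2: IIK
  step 3: IK
  step 4: K

Answer: normal form = K  (in 4 steps)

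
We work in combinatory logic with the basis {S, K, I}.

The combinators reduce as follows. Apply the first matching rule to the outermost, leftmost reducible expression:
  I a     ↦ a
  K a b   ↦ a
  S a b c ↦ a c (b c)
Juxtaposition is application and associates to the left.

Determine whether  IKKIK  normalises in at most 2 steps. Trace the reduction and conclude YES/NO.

  start: IKKIK
  [1] KKIK
  [2] KK

Answer: YES — reaches normal form KK in 2 ≤ 2 steps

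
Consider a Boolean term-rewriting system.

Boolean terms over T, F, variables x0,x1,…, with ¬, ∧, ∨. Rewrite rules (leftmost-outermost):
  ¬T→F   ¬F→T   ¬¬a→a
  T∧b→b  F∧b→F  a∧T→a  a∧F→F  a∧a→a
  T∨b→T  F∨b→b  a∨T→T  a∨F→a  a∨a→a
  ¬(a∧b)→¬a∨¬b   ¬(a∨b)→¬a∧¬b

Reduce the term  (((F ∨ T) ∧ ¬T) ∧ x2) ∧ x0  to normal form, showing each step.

Answer: normal form = F  (in 5 steps)

Working:
  start: (((F ∨ T) ∧ ¬T) ∧ x2) ∧ x0
  step 1: ((T ∧ ¬T) ∧ x2) ∧ x0
  step 2: (¬T ∧ x2) ∧ x0
  step 3: (F ∧ x2) ∧ x0
  step 4: F ∧ x0
  step 5: F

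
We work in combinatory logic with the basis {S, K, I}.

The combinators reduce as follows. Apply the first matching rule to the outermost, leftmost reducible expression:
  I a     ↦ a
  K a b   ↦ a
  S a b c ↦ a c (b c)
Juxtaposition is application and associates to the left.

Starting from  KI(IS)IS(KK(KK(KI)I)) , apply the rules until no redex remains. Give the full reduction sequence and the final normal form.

  start: KI(IS)IS(KK(KK(KI)I))
  →1  IIS(KK(KK(KI)I))
  →2  IS(KK(KK(KI)I))
  →3  S(KK(KK(KI)I))
  →4  SK

Answer: normal form = SK  (in 4 steps)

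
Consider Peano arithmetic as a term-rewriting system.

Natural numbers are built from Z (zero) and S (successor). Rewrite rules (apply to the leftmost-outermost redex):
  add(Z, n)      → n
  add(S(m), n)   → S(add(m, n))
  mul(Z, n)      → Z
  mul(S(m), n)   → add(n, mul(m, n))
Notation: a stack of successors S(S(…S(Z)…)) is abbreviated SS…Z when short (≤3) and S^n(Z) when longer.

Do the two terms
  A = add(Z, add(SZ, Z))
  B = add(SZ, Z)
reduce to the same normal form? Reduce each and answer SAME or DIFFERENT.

Answer: SAME — A ⇓ SZ, B ⇓ SZ

Reduction:
Term A:
  start: add(Z, add(SZ, Z))
  →1  add(SZ, Z)
  →2  S(add(Z, Z))
  →3  SZ

Term B:
  start: add(SZ, Z)
  →1  S(add(Z, Z))
  →2  SZ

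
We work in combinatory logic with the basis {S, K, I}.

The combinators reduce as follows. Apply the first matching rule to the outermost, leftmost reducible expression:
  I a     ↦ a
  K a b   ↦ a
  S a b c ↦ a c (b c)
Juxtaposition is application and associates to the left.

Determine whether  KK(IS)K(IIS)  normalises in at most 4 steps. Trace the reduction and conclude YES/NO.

Answer: YES — reaches normal form K in 2 ≤ 4 steps

Reduction:
  start: KK(IS)K(IIS)
  →1  KK(IIS)
  →2  K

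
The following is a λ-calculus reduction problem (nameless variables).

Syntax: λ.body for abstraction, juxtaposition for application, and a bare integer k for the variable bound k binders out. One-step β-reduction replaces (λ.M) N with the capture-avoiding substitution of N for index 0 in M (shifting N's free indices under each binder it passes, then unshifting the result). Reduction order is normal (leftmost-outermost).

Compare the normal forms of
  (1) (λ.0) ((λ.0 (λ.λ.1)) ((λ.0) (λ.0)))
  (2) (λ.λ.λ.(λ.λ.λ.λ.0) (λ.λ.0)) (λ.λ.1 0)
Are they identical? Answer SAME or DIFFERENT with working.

Term A:
  start: (λ.0) ((λ.0 (λ.λ.1)) ((λ.0) (λ.0)))
  step 1: (λ.0 (λ.λ.1)) ((λ.0) (λ.0))
  step 2: (λ.0) (λ.0) (λ.λ.1)
  step 3: (λ.0) (λ.λ.1)
  step 4: λ.λ.1

Term B:
  start: (λ.λ.λ.(λ.λ.λ.λ.0) (λ.λ.0)) (λ.λ.1 0)
  step 1: λ.λ.(λ.λ.λ.λ.0) (λ.λ.0)
  step 2: λ.λ.λ.λ.λ.0

Answer: DIFFERENT — A ⇓ λ.λ.1, B ⇓ λ.λ.λ.λ.λ.0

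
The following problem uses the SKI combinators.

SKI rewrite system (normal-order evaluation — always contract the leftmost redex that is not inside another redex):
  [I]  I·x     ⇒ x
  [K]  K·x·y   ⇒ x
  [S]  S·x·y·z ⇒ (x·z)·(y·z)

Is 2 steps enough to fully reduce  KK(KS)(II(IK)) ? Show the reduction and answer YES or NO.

Answer: NO — after 2 steps the term is K(I(IK)), not yet normal

Reduction:
  start: KK(KS)(II(IK))
  →1  K(II(IK))
  →2  K(I(IK))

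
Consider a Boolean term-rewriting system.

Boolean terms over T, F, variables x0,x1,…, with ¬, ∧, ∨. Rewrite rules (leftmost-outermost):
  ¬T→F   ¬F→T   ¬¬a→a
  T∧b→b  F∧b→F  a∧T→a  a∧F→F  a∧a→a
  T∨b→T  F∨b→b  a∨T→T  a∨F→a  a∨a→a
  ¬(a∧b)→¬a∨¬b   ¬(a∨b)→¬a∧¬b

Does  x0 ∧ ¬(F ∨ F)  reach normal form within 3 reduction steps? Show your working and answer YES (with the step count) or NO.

  start: x0 ∧ ¬(F ∨ F)
  [1] x0 ∧ (¬F ∧ ¬F)
  [2] x0 ∧ ¬F
  [3] x0 ∧ T

Answer: NO — after 3 steps the term is x0 ∧ T, not yet normal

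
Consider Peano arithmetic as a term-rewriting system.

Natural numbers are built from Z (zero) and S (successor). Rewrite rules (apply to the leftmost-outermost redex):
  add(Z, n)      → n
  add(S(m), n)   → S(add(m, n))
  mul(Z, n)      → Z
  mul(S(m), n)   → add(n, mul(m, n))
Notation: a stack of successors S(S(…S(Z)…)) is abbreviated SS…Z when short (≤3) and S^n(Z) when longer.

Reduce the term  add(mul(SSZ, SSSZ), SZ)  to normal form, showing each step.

  start: add(mul(SSZ, SSSZ), SZ)
  step 1: add(add(SSSZ, mul(SZ, SSSZ)), SZ)
  step 2: add(S(add(SSZ, mul(SZ, SSSZ))), SZ)
  step 3: S(add(add(SSZ, mul(SZ, SSSZ)), SZ))
  step 4: S(add(S(add(SZ, mul(SZ, SSSZ))), SZ))
  step 5: S(S(add(add(SZ, mul(SZ, SSSZ)), SZ)))
  step 6: S(S(add(S(add(Z, mul(SZ, SSSZ))), SZ)))
  step 7: S(S(S(add(add(Z, mul(SZ, SSSZ)), SZ))))
  step 8: S(S(S(add(mul(SZ, SSSZ), SZ))))
  step 9: S(S(S(add(add(SSSZ, mul(Z, SSSZ)), SZ))))
  step 10: S(S(S(add(S(add(SSZ, mul(Z, SSSZ))), SZ))))
  step 11: S(S(S(S(add(add(SSZ, mul(Z, SSSZ)), SZ)))))
  step 12: S(S(S(S(add(S(add(SZ, mul(Z, SSSZ))), SZ)))))
  step 13: S(S(S(S(S(add(add(SZ, mul(Z, SSSZ)), SZ))))))
  step 14: S(S(S(S(S(add(S(add(Z, mul(Z, SSSZ))), SZ))))))
  step 15: S(S(S(S(S(S(add(add(Z, mul(Z, SSSZ)), SZ)))))))
  step 16: S(S(S(S(S(S(add(mul(Z, SSSZ), SZ)))))))
  step 17: S(S(S(S(S(S(add(Z, SZ)))))))
  step 18: S^7(Z)

Answer: normal form = S^7(Z)  (in 18 steps)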